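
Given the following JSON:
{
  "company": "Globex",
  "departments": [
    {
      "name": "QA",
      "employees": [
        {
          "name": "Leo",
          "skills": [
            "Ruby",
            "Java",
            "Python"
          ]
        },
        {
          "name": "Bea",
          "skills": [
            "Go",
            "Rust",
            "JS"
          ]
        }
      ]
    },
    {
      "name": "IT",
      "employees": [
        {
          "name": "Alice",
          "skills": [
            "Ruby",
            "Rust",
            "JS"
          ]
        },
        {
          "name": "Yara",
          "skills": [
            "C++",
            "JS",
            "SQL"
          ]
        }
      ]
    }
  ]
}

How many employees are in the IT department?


Path: departments[1].employees
Count: 2

ANSWER: 2


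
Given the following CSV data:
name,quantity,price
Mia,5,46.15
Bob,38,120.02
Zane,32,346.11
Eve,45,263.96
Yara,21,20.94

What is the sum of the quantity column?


Values in 'quantity' column:
  Row 1: 5
  Row 2: 38
  Row 3: 32
  Row 4: 45
  Row 5: 21
Sum = 5 + 38 + 32 + 45 + 21 = 141

ANSWER: 141


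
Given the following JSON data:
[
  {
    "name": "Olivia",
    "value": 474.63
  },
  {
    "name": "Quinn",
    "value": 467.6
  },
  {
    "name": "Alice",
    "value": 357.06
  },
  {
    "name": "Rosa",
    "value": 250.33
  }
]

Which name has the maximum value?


Comparing values:
  Olivia: 474.63
  Quinn: 467.6
  Alice: 357.06
  Rosa: 250.33
Maximum: Olivia (474.63)

ANSWER: Olivia


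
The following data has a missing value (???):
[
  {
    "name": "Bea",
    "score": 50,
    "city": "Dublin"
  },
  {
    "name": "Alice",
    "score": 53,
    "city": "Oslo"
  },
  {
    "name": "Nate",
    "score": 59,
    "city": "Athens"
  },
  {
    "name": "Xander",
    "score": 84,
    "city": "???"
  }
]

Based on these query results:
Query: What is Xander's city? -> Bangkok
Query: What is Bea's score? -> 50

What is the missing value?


The missing value is Xander's city
From query: Xander's city = Bangkok

ANSWER: Bangkok


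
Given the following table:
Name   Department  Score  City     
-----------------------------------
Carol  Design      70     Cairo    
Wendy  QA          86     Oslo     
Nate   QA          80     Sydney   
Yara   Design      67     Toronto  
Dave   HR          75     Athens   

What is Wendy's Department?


Row 2: Wendy
Department = QA

ANSWER: QA


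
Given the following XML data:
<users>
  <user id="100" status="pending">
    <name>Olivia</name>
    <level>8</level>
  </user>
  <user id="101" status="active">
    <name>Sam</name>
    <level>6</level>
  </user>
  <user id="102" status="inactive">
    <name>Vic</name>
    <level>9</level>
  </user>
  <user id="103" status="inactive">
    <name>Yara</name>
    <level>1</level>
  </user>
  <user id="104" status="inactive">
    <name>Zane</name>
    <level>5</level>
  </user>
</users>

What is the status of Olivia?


Finding user with name = Olivia
user id="100" status="pending"

ANSWER: pending


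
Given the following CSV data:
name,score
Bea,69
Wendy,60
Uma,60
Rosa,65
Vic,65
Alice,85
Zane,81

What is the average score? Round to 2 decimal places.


Scores: 69, 60, 60, 65, 65, 85, 81
Sum = 485
Count = 7
Average = 485 / 7 = 69.29

ANSWER: 69.29


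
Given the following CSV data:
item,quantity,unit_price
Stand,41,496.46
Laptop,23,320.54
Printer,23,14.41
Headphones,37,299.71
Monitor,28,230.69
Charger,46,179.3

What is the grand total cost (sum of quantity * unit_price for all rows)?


Computing row totals:
  Stand: 41 * 496.46 = 20354.86
  Laptop: 23 * 320.54 = 7372.42
  Printer: 23 * 14.41 = 331.43
  Headphones: 37 * 299.71 = 11089.27
  Monitor: 28 * 230.69 = 6459.32
  Charger: 46 * 179.3 = 8247.8
Grand total = 20354.86 + 7372.42 + 331.43 + 11089.27 + 6459.32 + 8247.8 = 53855.1

ANSWER: 53855.1


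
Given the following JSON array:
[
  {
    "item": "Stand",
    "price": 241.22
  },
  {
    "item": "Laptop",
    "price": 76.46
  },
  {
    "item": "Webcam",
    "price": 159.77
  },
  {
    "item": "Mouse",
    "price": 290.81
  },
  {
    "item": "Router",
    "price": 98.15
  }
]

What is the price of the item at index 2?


Array index 2 -> Webcam
price = 159.77

ANSWER: 159.77


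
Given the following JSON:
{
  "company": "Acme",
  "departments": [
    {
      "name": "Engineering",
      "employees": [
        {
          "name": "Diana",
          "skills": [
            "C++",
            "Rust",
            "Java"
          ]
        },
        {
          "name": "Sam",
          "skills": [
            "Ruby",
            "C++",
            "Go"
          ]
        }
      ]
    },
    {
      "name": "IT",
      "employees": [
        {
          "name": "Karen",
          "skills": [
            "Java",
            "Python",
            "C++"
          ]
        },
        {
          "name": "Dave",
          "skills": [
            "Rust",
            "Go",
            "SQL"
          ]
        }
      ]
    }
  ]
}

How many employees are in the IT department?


Path: departments[1].employees
Count: 2

ANSWER: 2


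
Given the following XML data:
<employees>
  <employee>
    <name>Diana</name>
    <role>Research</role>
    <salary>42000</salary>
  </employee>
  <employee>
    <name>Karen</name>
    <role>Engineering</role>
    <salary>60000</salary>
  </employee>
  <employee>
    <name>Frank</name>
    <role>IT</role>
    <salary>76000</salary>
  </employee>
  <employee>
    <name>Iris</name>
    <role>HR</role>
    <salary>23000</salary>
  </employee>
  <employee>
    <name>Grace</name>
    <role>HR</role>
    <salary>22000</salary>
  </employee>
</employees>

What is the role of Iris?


Searching for <employee> with <name>Iris</name>
Found at position 4
<role>HR</role>

ANSWER: HR


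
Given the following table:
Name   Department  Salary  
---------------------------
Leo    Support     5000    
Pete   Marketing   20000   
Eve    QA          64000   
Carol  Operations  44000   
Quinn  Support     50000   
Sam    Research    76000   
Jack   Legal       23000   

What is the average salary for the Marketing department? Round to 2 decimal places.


Marketing department members:
  Pete: 20000
Sum = 20000
Count = 1
Average = 20000 / 1 = 20000.00

ANSWER: 20000.00


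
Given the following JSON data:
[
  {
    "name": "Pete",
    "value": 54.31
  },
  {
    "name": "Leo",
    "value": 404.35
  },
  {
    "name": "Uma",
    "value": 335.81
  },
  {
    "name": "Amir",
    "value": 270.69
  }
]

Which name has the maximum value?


Comparing values:
  Pete: 54.31
  Leo: 404.35
  Uma: 335.81
  Amir: 270.69
Maximum: Leo (404.35)

ANSWER: Leo


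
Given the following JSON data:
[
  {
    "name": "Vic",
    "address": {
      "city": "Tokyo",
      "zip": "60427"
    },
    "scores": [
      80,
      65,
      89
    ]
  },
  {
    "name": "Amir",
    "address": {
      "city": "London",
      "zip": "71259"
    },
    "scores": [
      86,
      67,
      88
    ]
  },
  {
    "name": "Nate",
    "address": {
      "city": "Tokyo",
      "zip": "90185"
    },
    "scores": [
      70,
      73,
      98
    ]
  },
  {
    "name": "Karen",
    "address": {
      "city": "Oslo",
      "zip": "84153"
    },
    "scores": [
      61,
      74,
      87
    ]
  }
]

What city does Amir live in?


Path: records[1].address.city
Value: London

ANSWER: London


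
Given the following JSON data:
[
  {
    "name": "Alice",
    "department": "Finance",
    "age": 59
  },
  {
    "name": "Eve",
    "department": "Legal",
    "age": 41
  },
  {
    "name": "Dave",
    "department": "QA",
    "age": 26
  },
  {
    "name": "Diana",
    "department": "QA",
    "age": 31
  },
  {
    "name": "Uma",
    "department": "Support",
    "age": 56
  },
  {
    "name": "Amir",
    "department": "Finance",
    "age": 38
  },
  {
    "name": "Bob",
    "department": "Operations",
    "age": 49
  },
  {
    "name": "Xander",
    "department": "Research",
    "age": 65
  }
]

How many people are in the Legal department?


Scanning records for department = Legal
  Record 1: Eve
Count: 1

ANSWER: 1


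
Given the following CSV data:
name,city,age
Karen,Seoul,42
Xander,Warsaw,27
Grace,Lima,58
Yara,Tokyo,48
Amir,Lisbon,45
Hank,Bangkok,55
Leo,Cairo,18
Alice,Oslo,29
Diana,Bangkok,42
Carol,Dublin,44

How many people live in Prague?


Scanning city column for 'Prague':
Total matches: 0

ANSWER: 0


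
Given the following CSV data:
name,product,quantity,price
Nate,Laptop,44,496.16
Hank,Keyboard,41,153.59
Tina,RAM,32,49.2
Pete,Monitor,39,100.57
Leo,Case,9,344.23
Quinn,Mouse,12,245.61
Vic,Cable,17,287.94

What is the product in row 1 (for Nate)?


Row 1: Nate
Column 'product' = Laptop

ANSWER: Laptop


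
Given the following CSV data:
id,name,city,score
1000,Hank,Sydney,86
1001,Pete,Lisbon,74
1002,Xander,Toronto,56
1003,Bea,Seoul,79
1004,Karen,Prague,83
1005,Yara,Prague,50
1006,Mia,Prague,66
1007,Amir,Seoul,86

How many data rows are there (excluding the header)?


Counting rows (excluding header):
Header: id,name,city,score
Data rows: 8

ANSWER: 8


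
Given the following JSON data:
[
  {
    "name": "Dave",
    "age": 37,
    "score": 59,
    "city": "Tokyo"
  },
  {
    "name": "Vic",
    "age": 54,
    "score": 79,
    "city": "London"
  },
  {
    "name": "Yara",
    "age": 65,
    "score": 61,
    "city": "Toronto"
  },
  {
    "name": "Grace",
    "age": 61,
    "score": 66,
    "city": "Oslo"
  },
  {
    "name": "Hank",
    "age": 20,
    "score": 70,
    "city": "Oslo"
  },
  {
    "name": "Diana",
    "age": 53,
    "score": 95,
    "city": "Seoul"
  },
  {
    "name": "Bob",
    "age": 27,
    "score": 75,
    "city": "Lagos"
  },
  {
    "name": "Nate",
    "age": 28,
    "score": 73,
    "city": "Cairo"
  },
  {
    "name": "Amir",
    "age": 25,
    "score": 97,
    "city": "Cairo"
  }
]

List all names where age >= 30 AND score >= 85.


Checking both conditions:
  Dave (age=37, score=59) -> no
  Vic (age=54, score=79) -> no
  Yara (age=65, score=61) -> no
  Grace (age=61, score=66) -> no
  Hank (age=20, score=70) -> no
  Diana (age=53, score=95) -> YES
  Bob (age=27, score=75) -> no
  Nate (age=28, score=73) -> no
  Amir (age=25, score=97) -> no


ANSWER: Diana


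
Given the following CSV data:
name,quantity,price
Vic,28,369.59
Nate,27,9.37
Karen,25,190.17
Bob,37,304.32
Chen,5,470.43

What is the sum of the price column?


Values in 'price' column:
  Row 1: 369.59
  Row 2: 9.37
  Row 3: 190.17
  Row 4: 304.32
  Row 5: 470.43
Sum = 369.59 + 9.37 + 190.17 + 304.32 + 470.43 = 1343.88

ANSWER: 1343.88


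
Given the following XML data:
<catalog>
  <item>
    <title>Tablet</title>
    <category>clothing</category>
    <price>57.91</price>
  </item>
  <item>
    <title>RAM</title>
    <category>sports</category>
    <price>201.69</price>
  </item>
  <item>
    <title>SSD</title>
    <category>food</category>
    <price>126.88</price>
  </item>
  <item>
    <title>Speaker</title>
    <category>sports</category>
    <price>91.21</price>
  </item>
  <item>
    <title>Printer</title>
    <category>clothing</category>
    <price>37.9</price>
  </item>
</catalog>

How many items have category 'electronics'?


Scanning <item> elements for <category>electronics</category>:
Count: 0

ANSWER: 0


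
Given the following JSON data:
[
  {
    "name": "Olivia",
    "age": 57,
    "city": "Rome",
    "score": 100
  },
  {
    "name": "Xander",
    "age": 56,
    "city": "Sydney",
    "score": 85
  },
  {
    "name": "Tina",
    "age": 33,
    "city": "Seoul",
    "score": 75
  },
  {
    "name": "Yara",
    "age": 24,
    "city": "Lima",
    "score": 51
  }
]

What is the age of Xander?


Looking up record where name = Xander
Record index: 1
Field 'age' = 56

ANSWER: 56


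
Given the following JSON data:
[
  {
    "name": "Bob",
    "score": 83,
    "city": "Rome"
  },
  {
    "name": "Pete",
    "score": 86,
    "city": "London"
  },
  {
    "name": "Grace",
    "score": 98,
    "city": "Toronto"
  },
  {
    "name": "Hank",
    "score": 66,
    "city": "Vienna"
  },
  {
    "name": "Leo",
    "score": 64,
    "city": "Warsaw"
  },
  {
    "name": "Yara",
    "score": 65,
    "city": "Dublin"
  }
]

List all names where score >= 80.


Filtering records where score >= 80:
  Bob (score=83) -> YES
  Pete (score=86) -> YES
  Grace (score=98) -> YES
  Hank (score=66) -> no
  Leo (score=64) -> no
  Yara (score=65) -> no


ANSWER: Bob, Pete, Grace


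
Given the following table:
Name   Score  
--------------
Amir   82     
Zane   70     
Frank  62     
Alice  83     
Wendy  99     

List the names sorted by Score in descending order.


Sorting by Score (descending):
  Wendy: 99
  Alice: 83
  Amir: 82
  Zane: 70
  Frank: 62


ANSWER: Wendy, Alice, Amir, Zane, Frank


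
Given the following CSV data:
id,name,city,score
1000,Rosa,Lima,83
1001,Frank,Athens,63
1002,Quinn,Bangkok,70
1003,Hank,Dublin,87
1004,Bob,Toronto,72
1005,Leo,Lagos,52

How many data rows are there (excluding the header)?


Counting rows (excluding header):
Header: id,name,city,score
Data rows: 6

ANSWER: 6


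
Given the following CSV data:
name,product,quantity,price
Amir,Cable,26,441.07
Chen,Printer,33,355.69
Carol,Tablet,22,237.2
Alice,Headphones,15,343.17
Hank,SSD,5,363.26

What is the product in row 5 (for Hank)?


Row 5: Hank
Column 'product' = SSD

ANSWER: SSD


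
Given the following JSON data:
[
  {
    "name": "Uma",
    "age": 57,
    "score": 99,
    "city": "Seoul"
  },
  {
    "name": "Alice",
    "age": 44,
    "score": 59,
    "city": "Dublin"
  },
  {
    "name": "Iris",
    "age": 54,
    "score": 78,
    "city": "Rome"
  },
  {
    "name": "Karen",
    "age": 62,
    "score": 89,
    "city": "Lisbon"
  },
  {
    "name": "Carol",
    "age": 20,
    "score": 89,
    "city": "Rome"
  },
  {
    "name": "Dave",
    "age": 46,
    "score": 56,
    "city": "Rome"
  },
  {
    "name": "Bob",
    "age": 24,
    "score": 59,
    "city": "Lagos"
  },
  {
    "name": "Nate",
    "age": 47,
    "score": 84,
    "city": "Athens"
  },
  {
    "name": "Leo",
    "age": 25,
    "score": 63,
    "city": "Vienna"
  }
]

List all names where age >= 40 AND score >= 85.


Checking both conditions:
  Uma (age=57, score=99) -> YES
  Alice (age=44, score=59) -> no
  Iris (age=54, score=78) -> no
  Karen (age=62, score=89) -> YES
  Carol (age=20, score=89) -> no
  Dave (age=46, score=56) -> no
  Bob (age=24, score=59) -> no
  Nate (age=47, score=84) -> no
  Leo (age=25, score=63) -> no


ANSWER: Uma, Karen


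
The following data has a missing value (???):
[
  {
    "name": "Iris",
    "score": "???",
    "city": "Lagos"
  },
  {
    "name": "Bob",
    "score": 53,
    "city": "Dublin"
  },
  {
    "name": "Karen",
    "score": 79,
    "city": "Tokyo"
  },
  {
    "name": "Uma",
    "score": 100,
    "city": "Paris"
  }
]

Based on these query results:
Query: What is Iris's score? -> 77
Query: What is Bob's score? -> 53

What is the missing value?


The missing value is Iris's score
From query: Iris's score = 77

ANSWER: 77


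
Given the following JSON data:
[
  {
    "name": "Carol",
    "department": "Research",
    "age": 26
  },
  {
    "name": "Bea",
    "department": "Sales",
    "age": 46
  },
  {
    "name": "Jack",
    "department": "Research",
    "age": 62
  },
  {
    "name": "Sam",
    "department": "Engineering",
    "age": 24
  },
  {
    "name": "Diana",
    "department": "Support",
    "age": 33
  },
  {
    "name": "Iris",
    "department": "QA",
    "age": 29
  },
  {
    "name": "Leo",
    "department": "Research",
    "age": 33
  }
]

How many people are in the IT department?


Scanning records for department = IT
  No matches found
Count: 0

ANSWER: 0


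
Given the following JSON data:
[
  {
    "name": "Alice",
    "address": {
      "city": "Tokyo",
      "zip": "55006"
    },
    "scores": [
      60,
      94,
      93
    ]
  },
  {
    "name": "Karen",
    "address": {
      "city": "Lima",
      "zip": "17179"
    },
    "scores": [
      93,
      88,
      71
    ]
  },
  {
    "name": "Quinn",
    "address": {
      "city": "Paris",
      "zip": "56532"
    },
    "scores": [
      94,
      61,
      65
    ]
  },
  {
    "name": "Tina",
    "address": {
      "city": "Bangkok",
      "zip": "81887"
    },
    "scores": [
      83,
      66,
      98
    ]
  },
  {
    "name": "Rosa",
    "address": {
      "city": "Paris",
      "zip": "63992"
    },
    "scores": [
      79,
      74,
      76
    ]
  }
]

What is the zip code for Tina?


Path: records[3].address.zip
Value: 81887

ANSWER: 81887


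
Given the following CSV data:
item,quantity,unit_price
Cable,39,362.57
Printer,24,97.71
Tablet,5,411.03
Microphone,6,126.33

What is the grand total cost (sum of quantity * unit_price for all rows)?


Computing row totals:
  Cable: 39 * 362.57 = 14140.23
  Printer: 24 * 97.71 = 2345.04
  Tablet: 5 * 411.03 = 2055.15
  Microphone: 6 * 126.33 = 757.98
Grand total = 14140.23 + 2345.04 + 2055.15 + 757.98 = 19298.4

ANSWER: 19298.4


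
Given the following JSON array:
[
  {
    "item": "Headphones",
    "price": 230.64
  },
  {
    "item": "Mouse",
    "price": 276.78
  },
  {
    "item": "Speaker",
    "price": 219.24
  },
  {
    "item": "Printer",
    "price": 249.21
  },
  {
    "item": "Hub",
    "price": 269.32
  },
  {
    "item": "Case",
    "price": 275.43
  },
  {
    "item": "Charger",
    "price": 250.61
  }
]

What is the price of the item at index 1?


Array index 1 -> Mouse
price = 276.78

ANSWER: 276.78


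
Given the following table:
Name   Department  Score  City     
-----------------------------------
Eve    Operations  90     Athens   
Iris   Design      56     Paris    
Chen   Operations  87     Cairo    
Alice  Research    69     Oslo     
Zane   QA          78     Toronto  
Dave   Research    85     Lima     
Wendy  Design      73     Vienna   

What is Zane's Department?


Row 5: Zane
Department = QA

ANSWER: QA


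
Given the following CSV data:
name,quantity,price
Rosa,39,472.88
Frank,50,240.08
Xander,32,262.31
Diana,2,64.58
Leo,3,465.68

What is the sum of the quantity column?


Values in 'quantity' column:
  Row 1: 39
  Row 2: 50
  Row 3: 32
  Row 4: 2
  Row 5: 3
Sum = 39 + 50 + 32 + 2 + 3 = 126

ANSWER: 126


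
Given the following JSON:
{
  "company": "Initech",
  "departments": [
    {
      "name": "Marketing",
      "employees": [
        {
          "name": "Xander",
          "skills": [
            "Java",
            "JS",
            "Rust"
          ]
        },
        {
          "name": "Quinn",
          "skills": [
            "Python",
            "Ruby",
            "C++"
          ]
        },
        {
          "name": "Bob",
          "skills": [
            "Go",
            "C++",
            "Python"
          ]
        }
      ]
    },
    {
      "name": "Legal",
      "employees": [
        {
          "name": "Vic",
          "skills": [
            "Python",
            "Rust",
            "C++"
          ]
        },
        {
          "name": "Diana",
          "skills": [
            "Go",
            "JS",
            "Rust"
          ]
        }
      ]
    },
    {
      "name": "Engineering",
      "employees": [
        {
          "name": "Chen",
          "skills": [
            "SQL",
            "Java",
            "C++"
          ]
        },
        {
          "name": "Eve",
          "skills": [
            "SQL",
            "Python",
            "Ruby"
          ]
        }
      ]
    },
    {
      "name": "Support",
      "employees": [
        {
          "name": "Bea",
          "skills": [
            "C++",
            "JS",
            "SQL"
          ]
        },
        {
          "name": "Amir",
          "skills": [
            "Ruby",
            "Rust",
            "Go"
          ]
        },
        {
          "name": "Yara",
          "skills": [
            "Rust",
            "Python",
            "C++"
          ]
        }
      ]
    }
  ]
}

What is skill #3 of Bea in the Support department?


Path: departments[3].employees[0].skills[2]
Value: SQL

ANSWER: SQL


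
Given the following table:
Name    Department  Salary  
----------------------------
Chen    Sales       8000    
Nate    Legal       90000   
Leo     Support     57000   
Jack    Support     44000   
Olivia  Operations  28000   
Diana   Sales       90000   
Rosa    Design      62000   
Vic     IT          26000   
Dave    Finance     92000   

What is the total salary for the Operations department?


Operations department members:
  Olivia: 28000
Total = 28000 = 28000

ANSWER: 28000


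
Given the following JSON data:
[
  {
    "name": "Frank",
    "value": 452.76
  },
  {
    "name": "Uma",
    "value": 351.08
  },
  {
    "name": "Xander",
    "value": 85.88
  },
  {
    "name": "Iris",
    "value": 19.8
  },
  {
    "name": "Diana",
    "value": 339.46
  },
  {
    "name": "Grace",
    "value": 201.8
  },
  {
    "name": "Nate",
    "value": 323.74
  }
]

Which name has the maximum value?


Comparing values:
  Frank: 452.76
  Uma: 351.08
  Xander: 85.88
  Iris: 19.8
  Diana: 339.46
  Grace: 201.8
  Nate: 323.74
Maximum: Frank (452.76)

ANSWER: Frank


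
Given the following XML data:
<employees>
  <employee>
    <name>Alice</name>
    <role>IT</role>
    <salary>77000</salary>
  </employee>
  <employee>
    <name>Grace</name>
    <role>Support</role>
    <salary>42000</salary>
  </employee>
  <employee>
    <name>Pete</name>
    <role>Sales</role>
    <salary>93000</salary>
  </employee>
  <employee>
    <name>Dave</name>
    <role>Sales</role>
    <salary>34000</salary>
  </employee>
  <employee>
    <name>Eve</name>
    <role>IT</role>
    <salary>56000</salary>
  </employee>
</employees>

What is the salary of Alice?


Searching for <employee> with <name>Alice</name>
Found at position 1
<salary>77000</salary>

ANSWER: 77000


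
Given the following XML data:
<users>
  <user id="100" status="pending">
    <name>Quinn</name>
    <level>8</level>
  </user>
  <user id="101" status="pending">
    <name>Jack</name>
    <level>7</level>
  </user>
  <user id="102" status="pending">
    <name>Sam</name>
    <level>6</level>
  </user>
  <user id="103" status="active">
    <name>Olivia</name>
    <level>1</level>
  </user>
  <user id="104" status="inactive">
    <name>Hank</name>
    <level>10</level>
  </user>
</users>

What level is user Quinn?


Finding user: Quinn
<level>8</level>

ANSWER: 8


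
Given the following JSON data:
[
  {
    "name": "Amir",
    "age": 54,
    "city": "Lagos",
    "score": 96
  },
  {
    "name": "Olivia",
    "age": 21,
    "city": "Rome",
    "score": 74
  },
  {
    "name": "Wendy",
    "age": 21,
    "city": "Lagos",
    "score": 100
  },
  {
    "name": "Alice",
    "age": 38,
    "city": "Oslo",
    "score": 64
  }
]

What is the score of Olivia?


Looking up record where name = Olivia
Record index: 1
Field 'score' = 74

ANSWER: 74


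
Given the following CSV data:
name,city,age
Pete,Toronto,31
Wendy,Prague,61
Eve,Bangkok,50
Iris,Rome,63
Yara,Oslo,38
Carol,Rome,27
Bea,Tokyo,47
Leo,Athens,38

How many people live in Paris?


Scanning city column for 'Paris':
Total matches: 0

ANSWER: 0


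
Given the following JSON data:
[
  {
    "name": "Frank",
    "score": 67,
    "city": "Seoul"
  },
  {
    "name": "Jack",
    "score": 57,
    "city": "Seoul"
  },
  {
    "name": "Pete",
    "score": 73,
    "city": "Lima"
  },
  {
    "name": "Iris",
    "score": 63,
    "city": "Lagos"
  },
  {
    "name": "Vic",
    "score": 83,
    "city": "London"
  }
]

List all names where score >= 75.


Filtering records where score >= 75:
  Frank (score=67) -> no
  Jack (score=57) -> no
  Pete (score=73) -> no
  Iris (score=63) -> no
  Vic (score=83) -> YES


ANSWER: Vic


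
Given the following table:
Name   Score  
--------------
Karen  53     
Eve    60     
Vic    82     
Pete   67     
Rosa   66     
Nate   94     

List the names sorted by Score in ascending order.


Sorting by Score (ascending):
  Karen: 53
  Eve: 60
  Rosa: 66
  Pete: 67
  Vic: 82
  Nate: 94


ANSWER: Karen, Eve, Rosa, Pete, Vic, Nate


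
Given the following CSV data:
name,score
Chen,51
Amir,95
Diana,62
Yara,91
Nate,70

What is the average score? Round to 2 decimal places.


Scores: 51, 95, 62, 91, 70
Sum = 369
Count = 5
Average = 369 / 5 = 73.80

ANSWER: 73.80


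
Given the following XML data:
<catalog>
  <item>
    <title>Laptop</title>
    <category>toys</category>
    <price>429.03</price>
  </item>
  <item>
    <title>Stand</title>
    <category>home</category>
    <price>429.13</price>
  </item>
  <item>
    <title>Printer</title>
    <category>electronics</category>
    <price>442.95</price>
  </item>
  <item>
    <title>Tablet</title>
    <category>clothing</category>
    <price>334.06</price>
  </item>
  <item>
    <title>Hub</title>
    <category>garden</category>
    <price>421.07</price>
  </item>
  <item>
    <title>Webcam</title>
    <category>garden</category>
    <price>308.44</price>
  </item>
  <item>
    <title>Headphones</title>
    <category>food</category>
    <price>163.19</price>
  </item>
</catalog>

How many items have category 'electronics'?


Scanning <item> elements for <category>electronics</category>:
  Item 3: Printer -> MATCH
Count: 1

ANSWER: 1


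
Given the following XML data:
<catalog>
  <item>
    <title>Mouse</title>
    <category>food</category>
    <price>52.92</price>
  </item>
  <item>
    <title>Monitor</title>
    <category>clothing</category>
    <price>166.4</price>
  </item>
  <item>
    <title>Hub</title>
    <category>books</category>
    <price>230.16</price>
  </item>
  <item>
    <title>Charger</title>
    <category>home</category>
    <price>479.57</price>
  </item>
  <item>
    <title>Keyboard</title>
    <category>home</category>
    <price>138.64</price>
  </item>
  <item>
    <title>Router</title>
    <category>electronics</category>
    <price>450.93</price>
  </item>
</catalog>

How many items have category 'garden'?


Scanning <item> elements for <category>garden</category>:
Count: 0

ANSWER: 0


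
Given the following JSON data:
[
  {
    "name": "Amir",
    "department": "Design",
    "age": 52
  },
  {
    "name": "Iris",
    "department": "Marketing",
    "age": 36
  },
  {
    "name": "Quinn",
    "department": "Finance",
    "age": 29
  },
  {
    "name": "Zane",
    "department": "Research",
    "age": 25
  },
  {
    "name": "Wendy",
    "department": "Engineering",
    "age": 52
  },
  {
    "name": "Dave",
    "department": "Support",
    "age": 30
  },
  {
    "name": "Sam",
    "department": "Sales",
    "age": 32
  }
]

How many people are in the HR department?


Scanning records for department = HR
  No matches found
Count: 0

ANSWER: 0


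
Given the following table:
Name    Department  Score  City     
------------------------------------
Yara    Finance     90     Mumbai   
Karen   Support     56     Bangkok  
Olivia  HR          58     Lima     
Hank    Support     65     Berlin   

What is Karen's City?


Row 2: Karen
City = Bangkok

ANSWER: Bangkok


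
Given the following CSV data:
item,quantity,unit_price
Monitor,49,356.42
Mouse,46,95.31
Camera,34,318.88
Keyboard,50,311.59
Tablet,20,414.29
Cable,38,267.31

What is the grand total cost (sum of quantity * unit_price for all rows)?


Computing row totals:
  Monitor: 49 * 356.42 = 17464.58
  Mouse: 46 * 95.31 = 4384.26
  Camera: 34 * 318.88 = 10841.92
  Keyboard: 50 * 311.59 = 15579.5
  Tablet: 20 * 414.29 = 8285.8
  Cable: 38 * 267.31 = 10157.78
Grand total = 17464.58 + 4384.26 + 10841.92 + 15579.5 + 8285.8 + 10157.78 = 66713.84

ANSWER: 66713.84


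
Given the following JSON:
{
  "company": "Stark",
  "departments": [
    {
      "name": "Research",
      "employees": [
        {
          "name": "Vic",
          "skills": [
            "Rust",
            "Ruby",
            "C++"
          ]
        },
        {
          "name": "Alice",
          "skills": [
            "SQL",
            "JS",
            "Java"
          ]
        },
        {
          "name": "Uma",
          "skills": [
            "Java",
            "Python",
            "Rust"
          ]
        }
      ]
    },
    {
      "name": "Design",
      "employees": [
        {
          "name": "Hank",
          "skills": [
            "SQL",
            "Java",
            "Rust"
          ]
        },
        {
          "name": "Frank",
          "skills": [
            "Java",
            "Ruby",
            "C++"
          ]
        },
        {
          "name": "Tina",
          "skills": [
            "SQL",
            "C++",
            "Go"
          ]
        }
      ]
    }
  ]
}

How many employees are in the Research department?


Path: departments[0].employees
Count: 3

ANSWER: 3


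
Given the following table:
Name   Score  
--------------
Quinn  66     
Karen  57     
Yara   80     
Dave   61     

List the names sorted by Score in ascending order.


Sorting by Score (ascending):
  Karen: 57
  Dave: 61
  Quinn: 66
  Yara: 80


ANSWER: Karen, Dave, Quinn, Yara


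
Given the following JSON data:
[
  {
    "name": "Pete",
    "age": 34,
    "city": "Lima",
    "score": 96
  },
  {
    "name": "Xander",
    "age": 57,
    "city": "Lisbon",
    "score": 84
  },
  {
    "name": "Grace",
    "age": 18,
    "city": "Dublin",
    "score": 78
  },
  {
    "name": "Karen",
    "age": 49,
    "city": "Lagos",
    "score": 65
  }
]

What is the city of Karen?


Looking up record where name = Karen
Record index: 3
Field 'city' = Lagos

ANSWER: Lagos


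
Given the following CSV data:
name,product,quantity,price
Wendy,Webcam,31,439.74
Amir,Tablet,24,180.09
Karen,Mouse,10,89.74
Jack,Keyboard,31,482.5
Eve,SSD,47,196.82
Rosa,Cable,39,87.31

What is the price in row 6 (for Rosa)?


Row 6: Rosa
Column 'price' = 87.31

ANSWER: 87.31


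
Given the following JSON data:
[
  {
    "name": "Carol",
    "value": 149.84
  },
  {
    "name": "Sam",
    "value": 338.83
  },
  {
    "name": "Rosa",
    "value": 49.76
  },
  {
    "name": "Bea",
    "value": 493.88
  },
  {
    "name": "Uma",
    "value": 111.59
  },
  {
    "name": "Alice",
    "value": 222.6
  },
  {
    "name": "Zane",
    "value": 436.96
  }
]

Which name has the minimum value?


Comparing values:
  Carol: 149.84
  Sam: 338.83
  Rosa: 49.76
  Bea: 493.88
  Uma: 111.59
  Alice: 222.6
  Zane: 436.96
Minimum: Rosa (49.76)

ANSWER: Rosa


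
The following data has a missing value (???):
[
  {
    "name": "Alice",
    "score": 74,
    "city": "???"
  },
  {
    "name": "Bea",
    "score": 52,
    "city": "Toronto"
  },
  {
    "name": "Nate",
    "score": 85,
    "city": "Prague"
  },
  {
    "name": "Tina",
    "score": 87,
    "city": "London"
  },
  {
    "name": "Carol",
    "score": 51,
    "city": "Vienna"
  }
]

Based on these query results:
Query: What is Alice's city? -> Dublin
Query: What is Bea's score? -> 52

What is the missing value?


The missing value is Alice's city
From query: Alice's city = Dublin

ANSWER: Dublin


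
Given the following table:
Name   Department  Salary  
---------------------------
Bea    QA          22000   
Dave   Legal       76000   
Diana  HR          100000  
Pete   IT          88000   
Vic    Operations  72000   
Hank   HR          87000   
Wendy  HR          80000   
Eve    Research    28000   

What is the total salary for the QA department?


QA department members:
  Bea: 22000
Total = 22000 = 22000

ANSWER: 22000


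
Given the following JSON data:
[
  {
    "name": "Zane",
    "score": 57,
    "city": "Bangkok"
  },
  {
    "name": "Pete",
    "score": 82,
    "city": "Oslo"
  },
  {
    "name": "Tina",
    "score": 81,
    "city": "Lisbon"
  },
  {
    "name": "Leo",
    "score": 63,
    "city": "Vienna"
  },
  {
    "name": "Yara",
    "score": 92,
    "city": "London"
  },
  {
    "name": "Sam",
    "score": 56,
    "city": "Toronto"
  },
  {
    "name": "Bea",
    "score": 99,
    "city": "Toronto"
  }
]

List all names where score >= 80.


Filtering records where score >= 80:
  Zane (score=57) -> no
  Pete (score=82) -> YES
  Tina (score=81) -> YES
  Leo (score=63) -> no
  Yara (score=92) -> YES
  Sam (score=56) -> no
  Bea (score=99) -> YES


ANSWER: Pete, Tina, Yara, Bea


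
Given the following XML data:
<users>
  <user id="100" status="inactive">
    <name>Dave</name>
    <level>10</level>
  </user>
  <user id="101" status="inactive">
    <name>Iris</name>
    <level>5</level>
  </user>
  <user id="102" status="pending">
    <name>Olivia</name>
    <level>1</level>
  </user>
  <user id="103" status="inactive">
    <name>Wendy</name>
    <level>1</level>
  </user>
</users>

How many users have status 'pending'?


Counting users with status='pending':
  Olivia (id=102) -> MATCH
Count: 1

ANSWER: 1


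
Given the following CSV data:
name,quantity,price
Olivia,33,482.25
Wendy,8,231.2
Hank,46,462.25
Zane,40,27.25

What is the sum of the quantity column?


Values in 'quantity' column:
  Row 1: 33
  Row 2: 8
  Row 3: 46
  Row 4: 40
Sum = 33 + 8 + 46 + 40 = 127

ANSWER: 127


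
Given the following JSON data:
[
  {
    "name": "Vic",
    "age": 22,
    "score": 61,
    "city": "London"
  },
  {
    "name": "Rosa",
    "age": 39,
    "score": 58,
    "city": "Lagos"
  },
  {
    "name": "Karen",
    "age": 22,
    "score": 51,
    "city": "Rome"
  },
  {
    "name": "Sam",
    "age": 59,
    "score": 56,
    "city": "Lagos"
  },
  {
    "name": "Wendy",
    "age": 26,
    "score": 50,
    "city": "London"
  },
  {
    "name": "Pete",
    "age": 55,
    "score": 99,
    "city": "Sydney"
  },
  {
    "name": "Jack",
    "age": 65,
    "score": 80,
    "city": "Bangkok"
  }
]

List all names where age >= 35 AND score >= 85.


Checking both conditions:
  Vic (age=22, score=61) -> no
  Rosa (age=39, score=58) -> no
  Karen (age=22, score=51) -> no
  Sam (age=59, score=56) -> no
  Wendy (age=26, score=50) -> no
  Pete (age=55, score=99) -> YES
  Jack (age=65, score=80) -> no


ANSWER: Pete


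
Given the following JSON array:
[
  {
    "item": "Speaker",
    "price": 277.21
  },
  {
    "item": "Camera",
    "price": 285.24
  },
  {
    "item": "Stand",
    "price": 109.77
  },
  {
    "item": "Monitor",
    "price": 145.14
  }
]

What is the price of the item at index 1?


Array index 1 -> Camera
price = 285.24

ANSWER: 285.24


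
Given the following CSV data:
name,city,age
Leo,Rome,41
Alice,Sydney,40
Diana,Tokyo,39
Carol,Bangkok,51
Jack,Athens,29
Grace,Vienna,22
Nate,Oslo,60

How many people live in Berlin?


Scanning city column for 'Berlin':
Total matches: 0

ANSWER: 0


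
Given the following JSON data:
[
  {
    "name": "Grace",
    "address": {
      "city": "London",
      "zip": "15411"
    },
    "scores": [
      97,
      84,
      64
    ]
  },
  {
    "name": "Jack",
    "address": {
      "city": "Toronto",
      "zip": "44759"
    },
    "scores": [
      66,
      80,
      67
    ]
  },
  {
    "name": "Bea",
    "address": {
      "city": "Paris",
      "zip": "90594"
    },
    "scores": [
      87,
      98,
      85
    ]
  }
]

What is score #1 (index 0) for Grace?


Path: records[0].scores[0]
Value: 97

ANSWER: 97


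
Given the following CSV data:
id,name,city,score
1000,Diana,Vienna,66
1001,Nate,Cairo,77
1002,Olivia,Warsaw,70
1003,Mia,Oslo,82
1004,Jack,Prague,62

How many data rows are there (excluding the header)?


Counting rows (excluding header):
Header: id,name,city,score
Data rows: 5

ANSWER: 5


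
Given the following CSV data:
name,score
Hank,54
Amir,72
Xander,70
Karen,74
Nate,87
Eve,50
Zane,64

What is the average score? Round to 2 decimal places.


Scores: 54, 72, 70, 74, 87, 50, 64
Sum = 471
Count = 7
Average = 471 / 7 = 67.29

ANSWER: 67.29


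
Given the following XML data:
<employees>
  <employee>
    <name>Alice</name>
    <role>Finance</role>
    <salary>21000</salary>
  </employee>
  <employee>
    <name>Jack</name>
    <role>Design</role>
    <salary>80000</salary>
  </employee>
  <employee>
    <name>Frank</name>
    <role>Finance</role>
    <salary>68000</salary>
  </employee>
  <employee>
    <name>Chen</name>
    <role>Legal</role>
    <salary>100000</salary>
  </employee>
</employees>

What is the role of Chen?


Searching for <employee> with <name>Chen</name>
Found at position 4
<role>Legal</role>

ANSWER: Legal


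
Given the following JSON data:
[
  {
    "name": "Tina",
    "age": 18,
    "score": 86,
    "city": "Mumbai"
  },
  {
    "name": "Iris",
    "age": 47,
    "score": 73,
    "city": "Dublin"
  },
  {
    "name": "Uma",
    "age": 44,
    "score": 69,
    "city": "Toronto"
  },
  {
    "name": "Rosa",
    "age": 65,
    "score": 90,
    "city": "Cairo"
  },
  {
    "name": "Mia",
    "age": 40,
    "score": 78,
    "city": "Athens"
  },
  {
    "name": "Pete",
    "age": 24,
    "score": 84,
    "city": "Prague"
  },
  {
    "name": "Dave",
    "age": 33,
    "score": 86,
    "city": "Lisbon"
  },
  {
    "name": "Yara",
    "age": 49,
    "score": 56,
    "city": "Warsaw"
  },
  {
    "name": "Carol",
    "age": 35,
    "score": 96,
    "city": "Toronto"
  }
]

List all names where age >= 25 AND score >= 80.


Checking both conditions:
  Tina (age=18, score=86) -> no
  Iris (age=47, score=73) -> no
  Uma (age=44, score=69) -> no
  Rosa (age=65, score=90) -> YES
  Mia (age=40, score=78) -> no
  Pete (age=24, score=84) -> no
  Dave (age=33, score=86) -> YES
  Yara (age=49, score=56) -> no
  Carol (age=35, score=96) -> YES


ANSWER: Rosa, Dave, Carol


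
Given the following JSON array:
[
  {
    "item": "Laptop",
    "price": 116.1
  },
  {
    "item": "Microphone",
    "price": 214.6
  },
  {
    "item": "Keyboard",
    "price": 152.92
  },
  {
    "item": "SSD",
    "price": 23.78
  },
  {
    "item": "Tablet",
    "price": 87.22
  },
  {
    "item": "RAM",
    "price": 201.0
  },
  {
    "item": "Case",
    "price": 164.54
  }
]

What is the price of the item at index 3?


Array index 3 -> SSD
price = 23.78

ANSWER: 23.78


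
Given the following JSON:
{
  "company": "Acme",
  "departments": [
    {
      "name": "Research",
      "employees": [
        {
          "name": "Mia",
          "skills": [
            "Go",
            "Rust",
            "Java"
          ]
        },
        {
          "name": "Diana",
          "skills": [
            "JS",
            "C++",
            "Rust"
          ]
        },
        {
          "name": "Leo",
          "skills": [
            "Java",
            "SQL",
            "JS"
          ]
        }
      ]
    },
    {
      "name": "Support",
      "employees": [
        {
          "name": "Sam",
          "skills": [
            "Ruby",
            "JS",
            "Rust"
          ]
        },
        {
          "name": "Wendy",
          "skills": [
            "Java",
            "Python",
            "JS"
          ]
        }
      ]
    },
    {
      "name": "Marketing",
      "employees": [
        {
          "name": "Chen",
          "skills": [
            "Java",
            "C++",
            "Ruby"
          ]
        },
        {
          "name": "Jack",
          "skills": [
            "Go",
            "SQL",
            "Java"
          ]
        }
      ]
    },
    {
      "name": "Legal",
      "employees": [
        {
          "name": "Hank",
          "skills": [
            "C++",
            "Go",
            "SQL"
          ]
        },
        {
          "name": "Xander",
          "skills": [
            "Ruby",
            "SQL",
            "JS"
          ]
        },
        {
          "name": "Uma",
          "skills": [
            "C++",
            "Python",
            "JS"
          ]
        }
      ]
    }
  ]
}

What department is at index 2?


Path: departments[2].name
Value: Marketing

ANSWER: Marketing


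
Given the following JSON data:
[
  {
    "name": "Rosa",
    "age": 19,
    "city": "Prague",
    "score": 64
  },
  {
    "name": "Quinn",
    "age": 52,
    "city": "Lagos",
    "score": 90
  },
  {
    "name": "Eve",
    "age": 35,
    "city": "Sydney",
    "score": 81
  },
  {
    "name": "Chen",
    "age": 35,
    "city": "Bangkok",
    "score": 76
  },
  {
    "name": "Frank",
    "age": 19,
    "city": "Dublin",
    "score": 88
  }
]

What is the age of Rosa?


Looking up record where name = Rosa
Record index: 0
Field 'age' = 19

ANSWER: 19
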